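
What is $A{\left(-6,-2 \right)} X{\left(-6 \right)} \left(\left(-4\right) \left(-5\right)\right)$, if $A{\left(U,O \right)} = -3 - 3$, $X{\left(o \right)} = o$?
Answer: $720$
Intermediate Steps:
$A{\left(U,O \right)} = -6$
$A{\left(-6,-2 \right)} X{\left(-6 \right)} \left(\left(-4\right) \left(-5\right)\right) = \left(-6\right) \left(-6\right) \left(\left(-4\right) \left(-5\right)\right) = 36 \cdot 20 = 720$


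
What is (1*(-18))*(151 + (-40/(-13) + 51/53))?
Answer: -1922796/689 ≈ -2790.7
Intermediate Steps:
(1*(-18))*(151 + (-40/(-13) + 51/53)) = -18*(151 + (-40*(-1/13) + 51*(1/53))) = -18*(151 + (40/13 + 51/53)) = -18*(151 + 2783/689) = -18*106822/689 = -1922796/689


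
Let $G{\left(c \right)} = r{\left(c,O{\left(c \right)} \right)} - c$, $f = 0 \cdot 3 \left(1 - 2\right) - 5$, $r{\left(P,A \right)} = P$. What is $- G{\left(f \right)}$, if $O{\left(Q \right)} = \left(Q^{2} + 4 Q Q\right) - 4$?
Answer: $0$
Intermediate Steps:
$O{\left(Q \right)} = -4 + 5 Q^{2}$ ($O{\left(Q \right)} = \left(Q^{2} + 4 Q^{2}\right) - 4 = 5 Q^{2} - 4 = -4 + 5 Q^{2}$)
$f = -5$ ($f = 0 \cdot 3 \left(-1\right) - 5 = 0 \left(-3\right) - 5 = 0 - 5 = -5$)
$G{\left(c \right)} = 0$ ($G{\left(c \right)} = c - c = 0$)
$- G{\left(f \right)} = \left(-1\right) 0 = 0$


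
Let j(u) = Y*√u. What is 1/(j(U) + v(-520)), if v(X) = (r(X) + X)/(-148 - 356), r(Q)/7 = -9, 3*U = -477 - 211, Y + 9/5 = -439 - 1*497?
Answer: 7345800/1280821841169481 + 7940540160*I*√129/1280821841169481 ≈ 5.7352e-9 + 7.0414e-5*I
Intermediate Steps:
Y = -4689/5 (Y = -9/5 + (-439 - 1*497) = -9/5 + (-439 - 497) = -9/5 - 936 = -4689/5 ≈ -937.80)
U = -688/3 (U = (-477 - 211)/3 = (⅓)*(-688) = -688/3 ≈ -229.33)
r(Q) = -63 (r(Q) = 7*(-9) = -63)
j(u) = -4689*√u/5
v(X) = ⅛ - X/504 (v(X) = (-63 + X)/(-148 - 356) = (-63 + X)/(-504) = (-63 + X)*(-1/504) = ⅛ - X/504)
1/(j(U) + v(-520)) = 1/(-6252*I*√129/5 + (⅛ - 1/504*(-520))) = 1/(-6252*I*√129/5 + (⅛ + 65/63)) = 1/(-6252*I*√129/5 + 583/504) = 1/(583/504 - 6252*I*√129/5)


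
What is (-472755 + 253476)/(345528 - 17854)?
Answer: -11541/17246 ≈ -0.66920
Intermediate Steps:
(-472755 + 253476)/(345528 - 17854) = -219279/327674 = -219279*1/327674 = -11541/17246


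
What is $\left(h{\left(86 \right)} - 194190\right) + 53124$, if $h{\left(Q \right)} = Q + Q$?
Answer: $-140894$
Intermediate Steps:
$h{\left(Q \right)} = 2 Q$
$\left(h{\left(86 \right)} - 194190\right) + 53124 = \left(2 \cdot 86 - 194190\right) + 53124 = \left(172 - 194190\right) + 53124 = -194018 + 53124 = -140894$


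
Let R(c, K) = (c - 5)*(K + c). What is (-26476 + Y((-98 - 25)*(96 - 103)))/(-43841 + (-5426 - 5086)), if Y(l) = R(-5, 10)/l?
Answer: 22795886/46797933 ≈ 0.48711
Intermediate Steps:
R(c, K) = (-5 + c)*(K + c)
Y(l) = -50/l (Y(l) = ((-5)**2 - 5*10 - 5*(-5) + 10*(-5))/l = (25 - 50 + 25 - 50)/l = -50/l)
(-26476 + Y((-98 - 25)*(96 - 103)))/(-43841 + (-5426 - 5086)) = (-26476 - 50*1/((-98 - 25)*(96 - 103)))/(-43841 + (-5426 - 5086)) = (-26476 - 50/((-123*(-7))))/(-43841 - 10512) = (-26476 - 50/861)/(-54353) = (-26476 - 50*1/861)*(-1/54353) = (-26476 - 50/861)*(-1/54353) = -22795886/861*(-1/54353) = 22795886/46797933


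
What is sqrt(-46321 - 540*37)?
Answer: I*sqrt(66301) ≈ 257.49*I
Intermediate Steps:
sqrt(-46321 - 540*37) = sqrt(-46321 - 19980) = sqrt(-66301) = I*sqrt(66301)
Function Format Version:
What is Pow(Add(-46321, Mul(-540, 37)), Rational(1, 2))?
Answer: Mul(I, Pow(66301, Rational(1, 2))) ≈ Mul(257.49, I)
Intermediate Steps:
Pow(Add(-46321, Mul(-540, 37)), Rational(1, 2)) = Pow(Add(-46321, -19980), Rational(1, 2)) = Pow(-66301, Rational(1, 2)) = Mul(I, Pow(66301, Rational(1, 2)))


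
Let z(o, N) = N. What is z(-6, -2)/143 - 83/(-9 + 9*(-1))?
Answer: 11833/2574 ≈ 4.5971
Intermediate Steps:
z(-6, -2)/143 - 83/(-9 + 9*(-1)) = -2/143 - 83/(-9 + 9*(-1)) = -2*1/143 - 83/(-9 - 9) = -2/143 - 83/(-18) = -2/143 - 83*(-1/18) = -2/143 + 83/18 = 11833/2574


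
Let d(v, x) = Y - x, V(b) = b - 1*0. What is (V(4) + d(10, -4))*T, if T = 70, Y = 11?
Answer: 1330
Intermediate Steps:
V(b) = b (V(b) = b + 0 = b)
d(v, x) = 11 - x
(V(4) + d(10, -4))*T = (4 + (11 - 1*(-4)))*70 = (4 + (11 + 4))*70 = (4 + 15)*70 = 19*70 = 1330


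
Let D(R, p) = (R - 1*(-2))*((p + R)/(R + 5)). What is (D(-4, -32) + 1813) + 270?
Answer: 2155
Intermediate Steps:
D(R, p) = (2 + R)*(R + p)/(5 + R) (D(R, p) = (R + 2)*((R + p)/(5 + R)) = (2 + R)*((R + p)/(5 + R)) = (2 + R)*(R + p)/(5 + R))
(D(-4, -32) + 1813) + 270 = (((-4)² + 2*(-4) + 2*(-32) - 4*(-32))/(5 - 4) + 1813) + 270 = ((16 - 8 - 64 + 128)/1 + 1813) + 270 = (1*72 + 1813) + 270 = (72 + 1813) + 270 = 1885 + 270 = 2155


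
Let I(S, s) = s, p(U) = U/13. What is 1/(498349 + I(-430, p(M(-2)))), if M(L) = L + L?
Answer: 13/6478533 ≈ 2.0066e-6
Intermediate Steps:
M(L) = 2*L
p(U) = U/13 (p(U) = U*(1/13) = U/13)
1/(498349 + I(-430, p(M(-2)))) = 1/(498349 + (2*(-2))/13) = 1/(498349 + (1/13)*(-4)) = 1/(498349 - 4/13) = 1/(6478533/13) = 13/6478533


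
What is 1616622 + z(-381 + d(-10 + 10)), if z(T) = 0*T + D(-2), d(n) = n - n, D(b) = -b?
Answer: 1616624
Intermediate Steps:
d(n) = 0
z(T) = 2 (z(T) = 0*T - 1*(-2) = 0 + 2 = 2)
1616622 + z(-381 + d(-10 + 10)) = 1616622 + 2 = 1616624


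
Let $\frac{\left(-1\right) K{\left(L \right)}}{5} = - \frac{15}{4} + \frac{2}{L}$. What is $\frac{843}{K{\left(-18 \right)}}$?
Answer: $\frac{30348}{695} \approx 43.666$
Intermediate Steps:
$K{\left(L \right)} = \frac{75}{4} - \frac{10}{L}$ ($K{\left(L \right)} = - 5 \left(- \frac{15}{4} + \frac{2}{L}\right) = \frac{75}{4} - \frac{10}{L}$)
$\frac{843}{K{\left(-18 \right)}} = \frac{843}{\frac{75}{4} - \frac{10}{-18}} = \frac{843}{\frac{75}{4} - - \frac{5}{9}} = \frac{843}{\frac{75}{4} + \frac{5}{9}} = \frac{843}{\frac{695}{36}} = 843 \cdot \frac{36}{695} = \frac{30348}{695}$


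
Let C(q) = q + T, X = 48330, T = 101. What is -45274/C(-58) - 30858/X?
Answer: -364903219/346365 ≈ -1053.5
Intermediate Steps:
C(q) = 101 + q (C(q) = q + 101 = 101 + q)
-45274/C(-58) - 30858/X = -45274/(101 - 58) - 30858/48330 = -45274/43 - 30858*1/48330 = -45274*1/43 - 5143/8055 = -45274/43 - 5143/8055 = -364903219/346365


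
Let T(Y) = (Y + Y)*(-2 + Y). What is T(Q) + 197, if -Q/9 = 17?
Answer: 47627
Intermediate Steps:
Q = -153 (Q = -9*17 = -153)
T(Y) = 2*Y*(-2 + Y) (T(Y) = (2*Y)*(-2 + Y) = 2*Y*(-2 + Y))
T(Q) + 197 = 2*(-153)*(-2 - 153) + 197 = 2*(-153)*(-155) + 197 = 47430 + 197 = 47627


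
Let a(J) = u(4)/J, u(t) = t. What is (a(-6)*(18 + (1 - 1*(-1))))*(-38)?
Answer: 1520/3 ≈ 506.67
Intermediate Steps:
a(J) = 4/J
(a(-6)*(18 + (1 - 1*(-1))))*(-38) = ((4/(-6))*(18 + (1 - 1*(-1))))*(-38) = ((4*(-1/6))*(18 + (1 + 1)))*(-38) = -2*(18 + 2)/3*(-38) = -2/3*20*(-38) = -40/3*(-38) = 1520/3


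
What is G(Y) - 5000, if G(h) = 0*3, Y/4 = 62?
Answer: -5000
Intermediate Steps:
Y = 248 (Y = 4*62 = 248)
G(h) = 0
G(Y) - 5000 = 0 - 5000 = -5000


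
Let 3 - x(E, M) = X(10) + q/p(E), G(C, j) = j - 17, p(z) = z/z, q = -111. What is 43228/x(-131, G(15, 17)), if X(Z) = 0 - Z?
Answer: 10807/31 ≈ 348.61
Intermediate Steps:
X(Z) = -Z
p(z) = 1
G(C, j) = -17 + j
x(E, M) = 124 (x(E, M) = 3 - (-1*10 - 111/1) = 3 - (-10 - 111*1) = 3 - (-10 - 111) = 3 - 1*(-121) = 3 + 121 = 124)
43228/x(-131, G(15, 17)) = 43228/124 = 43228*(1/124) = 10807/31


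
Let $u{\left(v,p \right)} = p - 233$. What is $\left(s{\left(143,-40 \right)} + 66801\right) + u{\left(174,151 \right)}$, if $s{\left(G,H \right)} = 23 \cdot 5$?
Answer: $66834$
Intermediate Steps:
$s{\left(G,H \right)} = 115$
$u{\left(v,p \right)} = -233 + p$
$\left(s{\left(143,-40 \right)} + 66801\right) + u{\left(174,151 \right)} = \left(115 + 66801\right) + \left(-233 + 151\right) = 66916 - 82 = 66834$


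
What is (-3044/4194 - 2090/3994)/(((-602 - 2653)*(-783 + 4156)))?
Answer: 747257/6568191242505 ≈ 1.1377e-7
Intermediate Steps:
(-3044/4194 - 2090/3994)/(((-602 - 2653)*(-783 + 4156))) = (-3044*1/4194 - 2090*1/3994)/((-3255*3373)) = (-1522/2097 - 1045/1997)/(-10979115) = -5230799/4187709*(-1/10979115) = 747257/6568191242505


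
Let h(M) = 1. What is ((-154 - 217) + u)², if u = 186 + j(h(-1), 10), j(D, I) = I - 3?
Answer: 31684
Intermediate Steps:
j(D, I) = -3 + I
u = 193 (u = 186 + (-3 + 10) = 186 + 7 = 193)
((-154 - 217) + u)² = ((-154 - 217) + 193)² = (-371 + 193)² = (-178)² = 31684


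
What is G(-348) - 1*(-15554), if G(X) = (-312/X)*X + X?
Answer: 14894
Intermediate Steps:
G(X) = -312 + X
G(-348) - 1*(-15554) = (-312 - 348) - 1*(-15554) = -660 + 15554 = 14894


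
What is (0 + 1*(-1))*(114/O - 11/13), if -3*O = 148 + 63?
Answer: 6767/2743 ≈ 2.4670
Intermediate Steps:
O = -211/3 (O = -(148 + 63)/3 = -⅓*211 = -211/3 ≈ -70.333)
(0 + 1*(-1))*(114/O - 11/13) = (0 + 1*(-1))*(114/(-211/3) - 11/13) = (0 - 1)*(114*(-3/211) - 11*1/13) = -(-342/211 - 11/13) = -1*(-6767/2743) = 6767/2743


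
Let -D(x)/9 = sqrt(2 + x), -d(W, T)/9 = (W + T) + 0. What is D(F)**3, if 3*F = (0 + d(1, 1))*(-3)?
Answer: -29160*sqrt(5) ≈ -65204.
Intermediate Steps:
d(W, T) = -9*T - 9*W (d(W, T) = -9*((W + T) + 0) = -9*((T + W) + 0) = -9*(T + W) = -9*T - 9*W)
F = 18 (F = ((0 + (-9*1 - 9*1))*(-3))/3 = ((0 + (-9 - 9))*(-3))/3 = ((0 - 18)*(-3))/3 = (-18*(-3))/3 = (1/3)*54 = 18)
D(x) = -9*sqrt(2 + x)
D(F)**3 = (-9*sqrt(2 + 18))**3 = (-18*sqrt(5))**3 = -29160*sqrt(5)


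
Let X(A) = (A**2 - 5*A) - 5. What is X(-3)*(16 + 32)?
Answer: 912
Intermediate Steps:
X(A) = -5 + A**2 - 5*A
X(-3)*(16 + 32) = (-5 + (-3)**2 - 5*(-3))*(16 + 32) = (-5 + 9 + 15)*48 = 19*48 = 912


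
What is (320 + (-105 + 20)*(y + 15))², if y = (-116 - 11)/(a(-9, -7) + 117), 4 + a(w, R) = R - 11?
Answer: 255552196/361 ≈ 7.0790e+5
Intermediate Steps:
a(w, R) = -15 + R (a(w, R) = -4 + (R - 11) = -4 + (-11 + R) = -15 + R)
y = -127/95 (y = (-116 - 11)/((-15 - 7) + 117) = -127/(-22 + 117) = -127/95 ≈ -1.3368)
(320 + (-105 + 20)*(y + 15))² = (320 + (-105 + 20)*(-127/95 + 15))² = (320 - 85*1298/95)² = (320 - 22066/19)² = (-15986/19)² = 255552196/361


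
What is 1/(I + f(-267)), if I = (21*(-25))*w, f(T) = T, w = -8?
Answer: 1/3933 ≈ 0.00025426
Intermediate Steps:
I = 4200 (I = (21*(-25))*(-8) = -525*(-8) = 4200)
1/(I + f(-267)) = 1/(4200 - 267) = 1/3933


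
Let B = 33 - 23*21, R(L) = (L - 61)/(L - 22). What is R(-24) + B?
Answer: -20615/46 ≈ -448.15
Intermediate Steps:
R(L) = (-61 + L)/(-22 + L)
B = -450 (B = 33 - 483 = -450)
R(-24) + B = (-61 - 24)/(-22 - 24) - 450 = -85/(-46) - 450 = -1/46*(-85) - 450 = 85/46 - 450 = -20615/46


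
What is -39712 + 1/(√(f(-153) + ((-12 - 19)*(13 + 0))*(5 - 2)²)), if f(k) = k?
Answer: -39712 - I*√105/630 ≈ -39712.0 - 0.016265*I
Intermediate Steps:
-39712 + 1/(√(f(-153) + ((-12 - 19)*(13 + 0))*(5 - 2)²)) = -39712 + 1/(√(-153 + ((-12 - 19)*(13 + 0))*(5 - 2)²)) = -39712 + 1/(√(-153 - 31*13*3²)) = -39712 + 1/(√(-153 - 403*9)) = -39712 + 1/(√(-153 - 3627)) = -39712 + 1/(√(-3780)) = -39712 + 1/(6*I*√105) = -39712 - I*√105/630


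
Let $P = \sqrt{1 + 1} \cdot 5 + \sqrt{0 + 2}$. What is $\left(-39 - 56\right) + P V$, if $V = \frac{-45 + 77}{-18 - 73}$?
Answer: $-95 - \frac{192 \sqrt{2}}{91} \approx -97.984$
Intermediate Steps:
$V = - \frac{32}{91}$ ($V = \frac{32}{-91} = 32 \left(- \frac{1}{91}\right) = - \frac{32}{91} \approx -0.35165$)
$P = 6 \sqrt{2}$ ($P = \sqrt{2} \cdot 5 + \sqrt{2} = 5 \sqrt{2} + \sqrt{2} = 6 \sqrt{2} \approx 8.4853$)
$\left(-39 - 56\right) + P V = \left(-39 - 56\right) + 6 \sqrt{2} \left(- \frac{32}{91}\right) = -95 - \frac{192 \sqrt{2}}{91}$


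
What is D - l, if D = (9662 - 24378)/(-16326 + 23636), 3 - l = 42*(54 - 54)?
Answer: -18323/3655 ≈ -5.0131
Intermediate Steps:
l = 3 (l = 3 - 42*(54 - 54) = 3 - 42*0 = 3 - 1*0 = 3 + 0 = 3)
D = -7358/3655 (D = -14716/7310 = -14716*1/7310 = -7358/3655 ≈ -2.0131)
D - l = -7358/3655 - 1*3 = -7358/3655 - 3 = -18323/3655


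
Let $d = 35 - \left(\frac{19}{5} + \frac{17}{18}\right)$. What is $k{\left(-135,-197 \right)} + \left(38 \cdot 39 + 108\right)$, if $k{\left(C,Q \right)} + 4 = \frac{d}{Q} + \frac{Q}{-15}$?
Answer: $\frac{28349911}{17730} \approx 1599.0$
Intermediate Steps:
$d = \frac{2723}{90}$ ($d = 35 - \left(19 \cdot \frac{1}{5} + 17 \cdot \frac{1}{18}\right) = 35 - \left(\frac{19}{5} + \frac{17}{18}\right) = 35 - \frac{427}{90} = \frac{2723}{90} \approx 30.256$)
$k{\left(C,Q \right)} = -4 - \frac{Q}{15} + \frac{2723}{90 Q}$ ($k{\left(C,Q \right)} = -4 + \left(\frac{2723}{90 Q} + \frac{Q}{-15}\right) = -4 + \left(\frac{2723}{90 Q} + Q \left(- \frac{1}{15}\right)\right) = -4 - \left(- \frac{2723}{90 Q} + \frac{Q}{15}\right) = -4 - \frac{Q}{15} + \frac{2723}{90 Q}$)
$k{\left(-135,-197 \right)} + \left(38 \cdot 39 + 108\right) = \left(-4 - - \frac{197}{15} + \frac{2723}{90 \left(-197\right)}\right) + \left(38 \cdot 39 + 108\right) = \left(-4 + \frac{197}{15} + \frac{2723}{90} \left(- \frac{1}{197}\right)\right) + \left(1482 + 108\right) = \left(-4 + \frac{197}{15} - \frac{2723}{17730}\right) + 1590 = \frac{159211}{17730} + 1590 = \frac{28349911}{17730}$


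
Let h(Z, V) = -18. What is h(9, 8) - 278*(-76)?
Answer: 21110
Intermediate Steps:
h(9, 8) - 278*(-76) = -18 - 278*(-76) = -18 + 21128 = 21110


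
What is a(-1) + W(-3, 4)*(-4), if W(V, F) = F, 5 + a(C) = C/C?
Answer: -20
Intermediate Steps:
a(C) = -4 (a(C) = -5 + C/C = -5 + 1 = -4)
a(-1) + W(-3, 4)*(-4) = -4 + 4*(-4) = -4 - 16 = -20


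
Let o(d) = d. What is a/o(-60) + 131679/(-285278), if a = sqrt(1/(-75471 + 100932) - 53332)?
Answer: -131679/285278 - I*sqrt(3841459638279)/509220 ≈ -0.46158 - 3.849*I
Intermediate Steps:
a = I*sqrt(3841459638279)/8487 (a = sqrt(1/25461 - 53332) = sqrt(-1357886051/25461) = I*sqrt(3841459638279)/8487 ≈ 230.94*I)
a/o(-60) + 131679/(-285278) = (I*sqrt(3841459638279)/8487)/(-60) + 131679/(-285278) = (I*sqrt(3841459638279)/8487)*(-1/60) + 131679*(-1/285278) = -I*sqrt(3841459638279)/509220 - 131679/285278 = -131679/285278 - I*sqrt(3841459638279)/509220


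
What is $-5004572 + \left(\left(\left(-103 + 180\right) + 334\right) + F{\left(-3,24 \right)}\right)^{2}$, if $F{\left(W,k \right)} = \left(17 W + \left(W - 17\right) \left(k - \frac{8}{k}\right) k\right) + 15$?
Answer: $115665653$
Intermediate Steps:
$F{\left(W,k \right)} = 15 + 17 W + k \left(-17 + W\right) \left(k - \frac{8}{k}\right)$ ($F{\left(W,k \right)} = \left(17 W + \left(-17 + W\right) \left(k - \frac{8}{k}\right) k\right) + 15 = \left(17 W + k \left(-17 + W\right) \left(k - \frac{8}{k}\right)\right) + 15 = 15 + 17 W + k \left(-17 + W\right) \left(k - \frac{8}{k}\right)$)
$-5004572 + \left(\left(\left(-103 + 180\right) + 334\right) + F{\left(-3,24 \right)}\right)^{2} = -5004572 + \left(\left(\left(-103 + 180\right) + 334\right) + \left(151 - 17 \cdot 24^{2} + 9 \left(-3\right) - 3 \cdot 24^{2}\right)\right)^{2} = -5004572 + \left(\left(77 + 334\right) - 11396\right)^{2} = -5004572 + \left(411 - 11396\right)^{2} = -5004572 + \left(-10985\right)^{2} = -5004572 + 120670225 = 115665653$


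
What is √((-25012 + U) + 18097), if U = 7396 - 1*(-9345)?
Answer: 17*√34 ≈ 99.126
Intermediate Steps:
U = 16741 (U = 7396 + 9345 = 16741)
√((-25012 + U) + 18097) = √((-25012 + 16741) + 18097) = √(-8271 + 18097) = √9826 = 17*√34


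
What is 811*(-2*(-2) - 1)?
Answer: 2433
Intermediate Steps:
811*(-2*(-2) - 1) = 811*(4 - 1) = 811*3 = 2433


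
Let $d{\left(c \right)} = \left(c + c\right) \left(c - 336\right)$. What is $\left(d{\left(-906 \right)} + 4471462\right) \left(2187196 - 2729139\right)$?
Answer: $-3642922419938$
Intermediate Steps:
$d{\left(c \right)} = 2 c \left(-336 + c\right)$
$\left(d{\left(-906 \right)} + 4471462\right) \left(2187196 - 2729139\right) = \left(2 \left(-906\right) \left(-336 - 906\right) + 4471462\right) \left(2187196 - 2729139\right) = \left(2 \left(-906\right) \left(-1242\right) + 4471462\right) \left(-541943\right) = \left(2250504 + 4471462\right) \left(-541943\right) = 6721966 \left(-541943\right) = -3642922419938$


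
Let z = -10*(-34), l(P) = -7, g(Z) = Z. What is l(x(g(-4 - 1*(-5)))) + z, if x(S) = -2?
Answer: 333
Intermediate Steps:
z = 340
l(x(g(-4 - 1*(-5)))) + z = -7 + 340 = 333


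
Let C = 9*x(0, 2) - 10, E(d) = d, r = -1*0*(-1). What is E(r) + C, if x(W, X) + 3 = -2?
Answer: -55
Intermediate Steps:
r = 0 (r = 0*(-1) = 0)
x(W, X) = -5 (x(W, X) = -3 - 2 = -5)
C = -55 (C = 9*(-5) - 10 = -45 - 10 = -55)
E(r) + C = 0 - 55 = -55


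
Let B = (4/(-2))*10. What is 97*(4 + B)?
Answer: -1552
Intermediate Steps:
B = -20 (B = (4*(-½))*10 = -2*10 = -20)
97*(4 + B) = 97*(4 - 20) = 97*(-16) = -1552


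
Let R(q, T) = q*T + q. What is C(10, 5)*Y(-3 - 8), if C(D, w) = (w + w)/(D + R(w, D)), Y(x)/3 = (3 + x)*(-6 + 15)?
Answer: -432/13 ≈ -33.231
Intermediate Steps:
R(q, T) = q + T*q (R(q, T) = T*q + q = q + T*q)
Y(x) = 81 + 27*x (Y(x) = 3*((3 + x)*(-6 + 15)) = 3*((3 + x)*9) = 3*(27 + 9*x) = 81 + 27*x)
C(D, w) = 2*w/(D + w*(1 + D)) (C(D, w) = (w + w)/(D + w*(1 + D)) = (2*w)/(D + w*(1 + D)) = 2*w/(D + w*(1 + D)))
C(10, 5)*Y(-3 - 8) = (2*5/(10 + 5*(1 + 10)))*(81 + 27*(-3 - 8)) = (2*5/(10 + 5*11))*(81 + 27*(-11)) = (2*5/(10 + 55))*(81 - 297) = (2*5/65)*(-216) = (2*5*(1/65))*(-216) = (2/13)*(-216) = -432/13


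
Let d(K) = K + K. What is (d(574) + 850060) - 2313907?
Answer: -1462699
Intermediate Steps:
d(K) = 2*K
(d(574) + 850060) - 2313907 = (2*574 + 850060) - 2313907 = (1148 + 850060) - 2313907 = 851208 - 2313907 = -1462699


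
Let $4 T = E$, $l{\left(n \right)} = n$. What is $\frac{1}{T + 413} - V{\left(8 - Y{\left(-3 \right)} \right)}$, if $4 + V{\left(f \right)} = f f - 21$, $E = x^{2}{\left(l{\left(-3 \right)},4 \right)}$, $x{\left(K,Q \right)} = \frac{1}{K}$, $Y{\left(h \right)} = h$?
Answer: $- \frac{1427388}{14869} \approx -95.998$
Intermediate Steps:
$E = \frac{1}{9}$ ($E = \left(\frac{1}{-3}\right)^{2} = \left(- \frac{1}{3}\right)^{2} = \frac{1}{9} \approx 0.11111$)
$T = \frac{1}{36}$ ($T = \frac{1}{4} \cdot \frac{1}{9} = \frac{1}{36} \approx 0.027778$)
$V{\left(f \right)} = -25 + f^{2}$ ($V{\left(f \right)} = -4 + \left(f f - 21\right) = -4 + \left(f^{2} - 21\right) = -4 + \left(-21 + f^{2}\right) = -25 + f^{2}$)
$\frac{1}{T + 413} - V{\left(8 - Y{\left(-3 \right)} \right)} = \frac{1}{\frac{1}{36} + 413} - \left(-25 + \left(8 - -3\right)^{2}\right) = \frac{1}{\frac{14869}{36}} - \left(-25 + \left(8 + 3\right)^{2}\right) = \frac{36}{14869} - \left(-25 + 11^{2}\right) = \frac{36}{14869} - \left(-25 + 121\right) = \frac{36}{14869} - 96 = - \frac{1427388}{14869}$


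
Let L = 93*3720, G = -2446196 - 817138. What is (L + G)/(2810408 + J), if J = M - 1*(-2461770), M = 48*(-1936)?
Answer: -1458687/2589625 ≈ -0.56328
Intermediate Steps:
M = -92928
G = -3263334
J = 2368842 (J = -92928 - 1*(-2461770) = -92928 + 2461770 = 2368842)
L = 345960
(L + G)/(2810408 + J) = (345960 - 3263334)/(2810408 + 2368842) = -2917374/5179250 = -2917374*1/5179250 = -1458687/2589625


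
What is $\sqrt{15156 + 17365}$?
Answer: $\sqrt{32521} \approx 180.34$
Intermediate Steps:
$\sqrt{15156 + 17365} = \sqrt{32521}$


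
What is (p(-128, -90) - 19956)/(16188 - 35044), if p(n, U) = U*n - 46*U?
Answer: 537/2357 ≈ 0.22783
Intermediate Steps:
p(n, U) = -46*U + U*n
(p(-128, -90) - 19956)/(16188 - 35044) = (-90*(-46 - 128) - 19956)/(16188 - 35044) = (-90*(-174) - 19956)/(-18856) = (15660 - 19956)*(-1/18856) = -4296*(-1/18856) = 537/2357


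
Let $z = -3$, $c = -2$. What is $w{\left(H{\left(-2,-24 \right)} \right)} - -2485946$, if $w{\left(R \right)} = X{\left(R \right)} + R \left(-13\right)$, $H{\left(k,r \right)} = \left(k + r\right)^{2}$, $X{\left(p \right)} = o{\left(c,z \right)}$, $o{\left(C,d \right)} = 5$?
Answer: $2477163$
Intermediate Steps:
$X{\left(p \right)} = 5$
$w{\left(R \right)} = 5 - 13 R$ ($w{\left(R \right)} = 5 + R \left(-13\right) = 5 - 13 R$)
$w{\left(H{\left(-2,-24 \right)} \right)} - -2485946 = \left(5 - 13 \left(-2 - 24\right)^{2}\right) - -2485946 = \left(5 - 13 \left(-26\right)^{2}\right) + 2485946 = \left(5 - 8788\right) + 2485946 = -8783 + 2485946 = 2477163$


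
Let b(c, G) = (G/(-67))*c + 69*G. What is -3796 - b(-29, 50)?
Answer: -486932/67 ≈ -7267.6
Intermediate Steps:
b(c, G) = 69*G - G*c/67 (b(c, G) = (G*(-1/67))*c + 69*G = (-G/67)*c + 69*G = -G*c/67 + 69*G = 69*G - G*c/67)
-3796 - b(-29, 50) = -3796 - 50*(4623 - 1*(-29))/67 = -3796 - 50*(4623 + 29)/67 = -3796 - 50*4652/67 = -3796 - 1*232600/67 = -3796 - 232600/67 = -486932/67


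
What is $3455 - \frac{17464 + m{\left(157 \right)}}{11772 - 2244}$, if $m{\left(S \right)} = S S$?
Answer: $\frac{32877127}{9528} \approx 3450.6$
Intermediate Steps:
$m{\left(S \right)} = S^{2}$
$3455 - \frac{17464 + m{\left(157 \right)}}{11772 - 2244} = 3455 - \frac{17464 + 157^{2}}{11772 - 2244} = 3455 - \frac{17464 + 24649}{9528} = 3455 - 42113 \cdot \frac{1}{9528} = 3455 - \frac{42113}{9528} = \frac{32877127}{9528}$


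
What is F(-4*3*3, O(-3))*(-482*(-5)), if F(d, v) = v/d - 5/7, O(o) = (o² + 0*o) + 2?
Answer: -309685/126 ≈ -2457.8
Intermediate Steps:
O(o) = 2 + o² (O(o) = (o² + 0) + 2 = o² + 2 = 2 + o²)
F(d, v) = -5/7 + v/d (F(d, v) = v/d - 5*⅐ = v/d - 5/7 = -5/7 + v/d)
F(-4*3*3, O(-3))*(-482*(-5)) = (-5/7 + (2 + (-3)²)/((-4*3*3)))*(-482*(-5)) = (-5/7 + (2 + 9)/((-12*3)))*2410 = (-5/7 + 11/(-36))*2410 = (-5/7 + 11*(-1/36))*2410 = (-5/7 - 11/36)*2410 = -257/252*2410 = -309685/126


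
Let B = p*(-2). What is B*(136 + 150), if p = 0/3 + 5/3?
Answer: -2860/3 ≈ -953.33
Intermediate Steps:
p = 5/3 (p = 0*(⅓) + 5*(⅓) = 0 + 5/3 = 5/3 ≈ 1.6667)
B = -10/3 (B = (5/3)*(-2) = -10/3 ≈ -3.3333)
B*(136 + 150) = -10*(136 + 150)/3 = -10/3*286 = -2860/3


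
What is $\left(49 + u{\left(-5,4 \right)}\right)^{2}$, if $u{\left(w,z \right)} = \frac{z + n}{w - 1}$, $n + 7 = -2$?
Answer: $\frac{89401}{36} \approx 2483.4$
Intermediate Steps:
$n = -9$ ($n = -7 - 2 = -9$)
$u{\left(w,z \right)} = \frac{-9 + z}{-1 + w}$ ($u{\left(w,z \right)} = \frac{z - 9}{w - 1} = \frac{-9 + z}{-1 + w}$)
$\left(49 + u{\left(-5,4 \right)}\right)^{2} = \left(49 + \frac{-9 + 4}{-1 - 5}\right)^{2} = \left(49 + \frac{1}{-6} \left(-5\right)\right)^{2} = \left(49 - - \frac{5}{6}\right)^{2} = \left(49 + \frac{5}{6}\right)^{2} = \left(\frac{299}{6}\right)^{2} = \frac{89401}{36}$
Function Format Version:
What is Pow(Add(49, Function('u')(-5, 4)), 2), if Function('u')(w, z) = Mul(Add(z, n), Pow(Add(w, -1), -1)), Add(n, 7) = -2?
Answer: Rational(89401, 36) ≈ 2483.4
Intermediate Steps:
n = -9 (n = Add(-7, -2) = -9)
Function('u')(w, z) = Mul(Pow(Add(-1, w), -1), Add(-9, z)) (Function('u')(w, z) = Mul(Add(z, -9), Pow(Add(w, -1), -1)) = Mul(Add(-9, z), Pow(Add(-1, w), -1)) = Mul(Pow(Add(-1, w), -1), Add(-9, z)))
Pow(Add(49, Function('u')(-5, 4)), 2) = Pow(Add(49, Mul(Pow(Add(-1, -5), -1), Add(-9, 4))), 2) = Pow(Add(49, Mul(Pow(-6, -1), -5)), 2) = Pow(Add(49, Mul(Rational(-1, 6), -5)), 2) = Pow(Add(49, Rational(5, 6)), 2) = Pow(Rational(299, 6), 2) = Rational(89401, 36)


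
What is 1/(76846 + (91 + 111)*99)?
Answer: 1/96844 ≈ 1.0326e-5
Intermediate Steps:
1/(76846 + (91 + 111)*99) = 1/(76846 + 202*99) = 1/(76846 + 19998) = 1/96844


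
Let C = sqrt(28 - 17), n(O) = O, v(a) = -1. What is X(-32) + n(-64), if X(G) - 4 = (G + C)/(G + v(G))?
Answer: -1948/33 - sqrt(11)/33 ≈ -59.131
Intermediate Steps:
C = sqrt(11) ≈ 3.3166
X(G) = 4 + (G + sqrt(11))/(-1 + G) (X(G) = 4 + (G + sqrt(11))/(G - 1) = 4 + (G + sqrt(11))/(-1 + G))
X(-32) + n(-64) = (-4 + sqrt(11) + 5*(-32))/(-1 - 32) - 64 = (-4 + sqrt(11) - 160)/(-33) - 64 = -(-164 + sqrt(11))/33 - 64 = (164/33 - sqrt(11)/33) - 64 = -1948/33 - sqrt(11)/33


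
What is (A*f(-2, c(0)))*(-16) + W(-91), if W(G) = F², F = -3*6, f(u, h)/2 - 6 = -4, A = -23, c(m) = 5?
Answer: 1796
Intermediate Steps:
f(u, h) = 4 (f(u, h) = 12 + 2*(-4) = 12 - 8 = 4)
F = -18
W(G) = 324 (W(G) = (-18)² = 324)
(A*f(-2, c(0)))*(-16) + W(-91) = -23*4*(-16) + 324 = -92*(-16) + 324 = 1472 + 324 = 1796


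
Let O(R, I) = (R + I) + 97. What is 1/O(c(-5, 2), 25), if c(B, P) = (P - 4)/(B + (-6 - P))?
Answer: 13/1588 ≈ 0.0081864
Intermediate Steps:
c(B, P) = (-4 + P)/(-6 + B - P)
O(R, I) = 97 + I + R (O(R, I) = (I + R) + 97 = 97 + I + R)
1/O(c(-5, 2), 25) = 1/(97 + 25 + (4 - 1*2)/(6 + 2 - 1*(-5))) = 1/(97 + 25 + (4 - 2)/(6 + 2 + 5)) = 1/(97 + 25 + 2/13) = 1/(1588/13) = 13/1588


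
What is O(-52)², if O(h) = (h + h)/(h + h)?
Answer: 1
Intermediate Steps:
O(h) = 1 (O(h) = (2*h)/((2*h)) = (2*h)*(1/(2*h)) = 1)
O(-52)² = 1² = 1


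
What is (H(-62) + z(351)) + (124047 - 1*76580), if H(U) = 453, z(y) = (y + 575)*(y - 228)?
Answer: 161818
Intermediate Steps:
z(y) = (-228 + y)*(575 + y) (z(y) = (575 + y)*(-228 + y) = (-228 + y)*(575 + y))
(H(-62) + z(351)) + (124047 - 1*76580) = (453 + (-131100 + 351**2 + 347*351)) + (124047 - 1*76580) = (453 + (-131100 + 123201 + 121797)) + (124047 - 76580) = (453 + 113898) + 47467 = 114351 + 47467 = 161818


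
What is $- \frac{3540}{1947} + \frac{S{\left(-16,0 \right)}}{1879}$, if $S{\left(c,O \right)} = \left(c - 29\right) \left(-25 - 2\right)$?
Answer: $- \frac{24215}{20669} \approx -1.1716$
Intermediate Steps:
$S{\left(c,O \right)} = 783 - 27 c$ ($S{\left(c,O \right)} = \left(-29 + c\right) \left(-27\right) = 783 - 27 c$)
$- \frac{3540}{1947} + \frac{S{\left(-16,0 \right)}}{1879} = - \frac{3540}{1947} + \frac{783 - -432}{1879} = \left(-3540\right) \frac{1}{1947} + \left(783 + 432\right) \frac{1}{1879} = - \frac{20}{11} + 1215 \cdot \frac{1}{1879} = - \frac{20}{11} + \frac{1215}{1879} = - \frac{24215}{20669}$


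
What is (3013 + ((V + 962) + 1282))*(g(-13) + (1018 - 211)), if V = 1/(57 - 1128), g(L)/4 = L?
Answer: 4250835730/1071 ≈ 3.9690e+6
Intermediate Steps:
g(L) = 4*L
V = -1/1071 (V = 1/(-1071) = -1/1071 ≈ -0.00093371)
(3013 + ((V + 962) + 1282))*(g(-13) + (1018 - 211)) = (3013 + ((-1/1071 + 962) + 1282))*(4*(-13) + (1018 - 211)) = (3013 + (1030301/1071 + 1282))*(-52 + 807) = (3013 + 2403323/1071)*755 = (5630246/1071)*755 = 4250835730/1071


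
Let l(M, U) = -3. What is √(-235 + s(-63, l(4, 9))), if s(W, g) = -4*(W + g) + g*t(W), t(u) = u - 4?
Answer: √230 ≈ 15.166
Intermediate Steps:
t(u) = -4 + u
s(W, g) = -4*W - 4*g + g*(-4 + W) (s(W, g) = -4*(W + g) + g*(-4 + W) = (-4*W - 4*g) + g*(-4 + W) = -4*W - 4*g + g*(-4 + W))
√(-235 + s(-63, l(4, 9))) = √(-235 + (-8*(-3) - 4*(-63) - 63*(-3))) = √(-235 + (24 + 252 + 189)) = √(-235 + 465) = √230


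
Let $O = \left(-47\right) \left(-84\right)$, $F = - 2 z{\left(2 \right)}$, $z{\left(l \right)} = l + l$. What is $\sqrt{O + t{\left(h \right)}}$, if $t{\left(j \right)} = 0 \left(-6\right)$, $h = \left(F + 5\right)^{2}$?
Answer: $2 \sqrt{987} \approx 62.833$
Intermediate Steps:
$z{\left(l \right)} = 2 l$
$F = -8$ ($F = - 2 \cdot 2 \cdot 2 = \left(-2\right) 4 = -8$)
$h = 9$ ($h = \left(-8 + 5\right)^{2} = \left(-3\right)^{2} = 9$)
$O = 3948$
$t{\left(j \right)} = 0$
$\sqrt{O + t{\left(h \right)}} = \sqrt{3948 + 0} = \sqrt{3948} = 2 \sqrt{987}$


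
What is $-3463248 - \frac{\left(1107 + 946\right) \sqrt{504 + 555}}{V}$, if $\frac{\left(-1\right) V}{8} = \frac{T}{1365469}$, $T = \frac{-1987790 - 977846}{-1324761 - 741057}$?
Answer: $-3463248 + \frac{2895561915266013 \sqrt{1059}}{11862544} \approx 7.9399 \cdot 10^{9}$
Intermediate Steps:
$T = \frac{1482818}{1032909}$ ($T = - \frac{2965636}{-2065818} = \left(-2965636\right) \left(- \frac{1}{2065818}\right) = \frac{1482818}{1032909} \approx 1.4356$)
$V = - \frac{11862544}{1410405219321}$ ($V = - 8 \frac{1482818}{1032909 \cdot 1365469} = - 8 \cdot \frac{1482818}{1032909} \cdot \frac{1}{1365469} = \left(-8\right) \frac{1482818}{1410405219321} = - \frac{11862544}{1410405219321} \approx -8.4107 \cdot 10^{-6}$)
$-3463248 - \frac{\left(1107 + 946\right) \sqrt{504 + 555}}{V} = -3463248 - \frac{\left(1107 + 946\right) \sqrt{504 + 555}}{- \frac{11862544}{1410405219321}} = -3463248 - 2053 \sqrt{1059} \left(- \frac{1410405219321}{11862544}\right) = -3463248 - - \frac{2895561915266013 \sqrt{1059}}{11862544} = -3463248 + \frac{2895561915266013 \sqrt{1059}}{11862544}$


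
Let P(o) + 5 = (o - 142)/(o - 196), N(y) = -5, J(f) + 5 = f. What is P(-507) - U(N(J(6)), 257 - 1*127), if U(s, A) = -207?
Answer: 142655/703 ≈ 202.92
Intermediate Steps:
J(f) = -5 + f
P(o) = -5 + (-142 + o)/(-196 + o) (P(o) = -5 + (o - 142)/(o - 196) = -5 + (-142 + o)/(-196 + o))
P(-507) - U(N(J(6)), 257 - 1*127) = 2*(419 - 2*(-507))/(-196 - 507) - 1*(-207) = 2*(419 + 1014)/(-703) + 207 = 2*(-1/703)*1433 + 207 = -2866/703 + 207 = 142655/703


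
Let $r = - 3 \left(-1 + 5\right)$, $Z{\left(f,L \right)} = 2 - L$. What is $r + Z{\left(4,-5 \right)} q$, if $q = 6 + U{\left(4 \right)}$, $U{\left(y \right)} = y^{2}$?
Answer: $142$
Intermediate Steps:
$q = 22$ ($q = 6 + 4^{2} = 6 + 16 = 22$)
$r = -12$ ($r = \left(-3\right) 4 = -12$)
$r + Z{\left(4,-5 \right)} q = -12 + \left(2 - -5\right) 22 = -12 + \left(2 + 5\right) 22 = -12 + 7 \cdot 22 = -12 + 154 = 142$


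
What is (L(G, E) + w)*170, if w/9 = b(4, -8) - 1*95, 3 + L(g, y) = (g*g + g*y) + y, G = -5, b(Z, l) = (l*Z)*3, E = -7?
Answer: -283730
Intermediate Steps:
b(Z, l) = 3*Z*l (b(Z, l) = (Z*l)*3 = 3*Z*l)
L(g, y) = -3 + y + g² + g*y (L(g, y) = -3 + ((g*g + g*y) + y) = -3 + ((g² + g*y) + y) = -3 + (y + g² + g*y) = -3 + y + g² + g*y)
w = -1719 (w = 9*(3*4*(-8) - 1*95) = 9*(-96 - 95) = 9*(-191) = -1719)
(L(G, E) + w)*170 = ((-3 - 7 + (-5)² - 5*(-7)) - 1719)*170 = ((-3 - 7 + 25 + 35) - 1719)*170 = (50 - 1719)*170 = -1669*170 = -283730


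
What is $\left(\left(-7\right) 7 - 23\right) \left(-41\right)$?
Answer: $2952$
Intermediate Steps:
$\left(\left(-7\right) 7 - 23\right) \left(-41\right) = \left(-49 - 23\right) \left(-41\right) = \left(-72\right) \left(-41\right) = 2952$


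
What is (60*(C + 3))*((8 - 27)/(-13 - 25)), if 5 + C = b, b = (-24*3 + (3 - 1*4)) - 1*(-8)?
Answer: -2010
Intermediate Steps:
b = -65 (b = (-4*18 + (3 - 4)) + 8 = (-72 - 1) + 8 = -73 + 8 = -65)
C = -70 (C = -5 - 65 = -70)
(60*(C + 3))*((8 - 27)/(-13 - 25)) = (60*(-70 + 3))*((8 - 27)/(-13 - 25)) = (60*(-67))*(-19/(-38)) = -(-76380)*(-1)/38 = -4020*½ = -2010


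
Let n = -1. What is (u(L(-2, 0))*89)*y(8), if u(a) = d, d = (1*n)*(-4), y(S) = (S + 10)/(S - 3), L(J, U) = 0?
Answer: 6408/5 ≈ 1281.6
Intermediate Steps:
y(S) = (10 + S)/(-3 + S)
d = 4 (d = (1*(-1))*(-4) = -1*(-4) = 4)
u(a) = 4
(u(L(-2, 0))*89)*y(8) = (4*89)*((10 + 8)/(-3 + 8)) = 356*(18/5) = 6408/5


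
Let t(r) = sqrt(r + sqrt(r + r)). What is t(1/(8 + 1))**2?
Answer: 1/9 + sqrt(2)/3 ≈ 0.58252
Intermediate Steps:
t(r) = sqrt(r + sqrt(2)*sqrt(r)) (t(r) = sqrt(r + sqrt(2*r)) = sqrt(r + sqrt(2)*sqrt(r)))
t(1/(8 + 1))**2 = (sqrt(1/(8 + 1) + sqrt(2)*sqrt(1/(8 + 1))))**2 = (sqrt(1/9 + sqrt(2)*sqrt(1/9)))**2 = (sqrt(1/9 + sqrt(2)*(1/3)))**2 = (sqrt(1/9 + sqrt(2)/3))**2 = 1/9 + sqrt(2)/3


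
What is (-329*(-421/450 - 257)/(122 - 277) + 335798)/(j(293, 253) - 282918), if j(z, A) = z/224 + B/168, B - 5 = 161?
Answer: -2618976991792/2210137478625 ≈ -1.1850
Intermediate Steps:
B = 166 (B = 5 + 161 = 166)
j(z, A) = 83/84 + z/224 (j(z, A) = z/224 + 166/168 = z*(1/224) + 166*(1/168) = z/224 + 83/84 = 83/84 + z/224)
(-329*(-421/450 - 257)/(122 - 277) + 335798)/(j(293, 253) - 282918) = (-329*(-421/450 - 257)/(122 - 277) + 335798)/((83/84 + (1/224)*293) - 282918) = (-329*(-421*1/450 - 257)/(-155) + 335798)/((83/84 + 293/224) - 282918) = (-329*(-421/450 - 257)*(-1)/155 + 335798)/(1543/672 - 282918) = (-(-38187359)*(-1)/(450*155) + 335798)/(-190119353/672) = (-329*116071/69750 + 335798)*(-672/190119353) = (-38187359/69750 + 335798)*(-672/190119353) = (23383723141/69750)*(-672/190119353) = -2618976991792/2210137478625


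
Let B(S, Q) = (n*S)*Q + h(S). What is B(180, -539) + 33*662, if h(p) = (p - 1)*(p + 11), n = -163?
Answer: 15870295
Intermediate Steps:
h(p) = (-1 + p)*(11 + p)
B(S, Q) = -11 + S² + 10*S - 163*Q*S (B(S, Q) = (-163*S)*Q + (-11 + S² + 10*S) = -163*Q*S + (-11 + S² + 10*S) = -11 + S² + 10*S - 163*Q*S)
B(180, -539) + 33*662 = (-11 + 180² + 10*180 - 163*(-539)*180) + 33*662 = (-11 + 32400 + 1800 + 15814260) + 21846 = 15848449 + 21846 = 15870295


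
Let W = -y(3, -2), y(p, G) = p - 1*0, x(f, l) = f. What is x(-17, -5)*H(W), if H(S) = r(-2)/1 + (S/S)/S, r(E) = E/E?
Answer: -34/3 ≈ -11.333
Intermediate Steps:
y(p, G) = p (y(p, G) = p + 0 = p)
r(E) = 1
W = -3 (W = -1*3 = -3)
H(S) = 1 + 1/S (H(S) = 1/1 + (S/S)/S = 1*1 + 1/S = 1 + 1/S)
x(-17, -5)*H(W) = -17*(1 - 3)/(-3) = -(-17)*(-2)/3 = -17*2/3 = -34/3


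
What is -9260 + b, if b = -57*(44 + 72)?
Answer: -15872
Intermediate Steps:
b = -6612 (b = -57*116 = -6612)
-9260 + b = -9260 - 6612 = -15872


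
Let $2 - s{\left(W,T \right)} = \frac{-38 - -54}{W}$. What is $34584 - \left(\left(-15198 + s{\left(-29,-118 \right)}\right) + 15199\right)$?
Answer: $\frac{1002833}{29} \approx 34580.0$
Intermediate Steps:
$s{\left(W,T \right)} = 2 - \frac{16}{W}$ ($s{\left(W,T \right)} = 2 - \frac{-38 - -54}{W} = 2 - \frac{-38 + 54}{W} = 2 - \frac{16}{W}$)
$34584 - \left(\left(-15198 + s{\left(-29,-118 \right)}\right) + 15199\right) = 34584 - \left(\left(-15198 + \left(2 - \frac{16}{-29}\right)\right) + 15199\right) = 34584 - \left(\left(-15198 + \left(2 - - \frac{16}{29}\right)\right) + 15199\right) = 34584 - \left(\left(-15198 + \left(2 + \frac{16}{29}\right)\right) + 15199\right) = 34584 - \left(\left(-15198 + \frac{74}{29}\right) + 15199\right) = 34584 - \left(- \frac{440668}{29} + 15199\right) = 34584 - \frac{103}{29} = \frac{1002833}{29}$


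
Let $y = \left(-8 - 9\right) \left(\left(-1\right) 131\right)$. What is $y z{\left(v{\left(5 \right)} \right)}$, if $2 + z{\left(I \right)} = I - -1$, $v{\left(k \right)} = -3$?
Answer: $-8908$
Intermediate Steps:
$z{\left(I \right)} = -1 + I$ ($z{\left(I \right)} = -2 + \left(I - -1\right) = -2 + \left(I + 1\right) = -2 + \left(1 + I\right) = -1 + I$)
$y = 2227$ ($y = \left(-8 - 9\right) \left(-131\right) = \left(-17\right) \left(-131\right) = 2227$)
$y z{\left(v{\left(5 \right)} \right)} = 2227 \left(-1 - 3\right) = 2227 \left(-4\right) = -8908$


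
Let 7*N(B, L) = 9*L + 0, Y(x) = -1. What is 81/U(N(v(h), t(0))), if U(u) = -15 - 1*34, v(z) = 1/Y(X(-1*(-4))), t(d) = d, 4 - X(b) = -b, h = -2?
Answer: -81/49 ≈ -1.6531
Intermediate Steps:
X(b) = 4 + b (X(b) = 4 - (-1)*b = 4 + b)
v(z) = -1 (v(z) = 1/(-1) = -1)
N(B, L) = 9*L/7 (N(B, L) = (9*L + 0)/7 = (9*L)/7 = 9*L/7)
U(u) = -49 (U(u) = -15 - 34 = -49)
81/U(N(v(h), t(0))) = 81/(-49) = 81*(-1/49) = -81/49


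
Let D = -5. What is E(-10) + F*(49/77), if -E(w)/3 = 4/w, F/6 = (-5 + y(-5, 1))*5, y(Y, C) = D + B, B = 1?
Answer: -9384/55 ≈ -170.62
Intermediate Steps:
y(Y, C) = -4 (y(Y, C) = -5 + 1 = -4)
F = -270 (F = 6*((-5 - 4)*5) = 6*(-9*5) = 6*(-45) = -270)
E(w) = -12/w
E(-10) + F*(49/77) = -12/(-10) - 13230/77 = -12*(-⅒) - 13230/77 = 6/5 - 270*7/11 = 6/5 - 1890/11 = -9384/55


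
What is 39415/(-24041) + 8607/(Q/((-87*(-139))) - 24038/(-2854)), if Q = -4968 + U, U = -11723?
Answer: 3565983932133007/2921647676110 ≈ 1220.5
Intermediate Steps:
Q = -16691 (Q = -4968 - 11723 = -16691)
39415/(-24041) + 8607/(Q/((-87*(-139))) - 24038/(-2854)) = 39415/(-24041) + 8607/(-16691/((-87*(-139))) - 24038/(-2854)) = 39415*(-1/24041) + 8607/(-16691/12093 - 24038*(-1/2854)) = -39415/24041 + 8607/(-16691*1/12093 + 12019/1427) = -39415/24041 + 8607/(-16691/12093 + 12019/1427) = -39415/24041 + 8607/(121527710/17256711) = -39415/24041 + 8607*(17256711/121527710) = -39415/24041 + 148528511577/121527710 = 3565983932133007/2921647676110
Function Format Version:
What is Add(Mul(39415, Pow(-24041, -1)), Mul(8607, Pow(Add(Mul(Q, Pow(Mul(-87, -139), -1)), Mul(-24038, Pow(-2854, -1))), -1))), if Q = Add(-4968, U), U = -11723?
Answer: Rational(3565983932133007, 2921647676110) ≈ 1220.5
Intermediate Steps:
Q = -16691 (Q = Add(-4968, -11723) = -16691)
Add(Mul(39415, Pow(-24041, -1)), Mul(8607, Pow(Add(Mul(Q, Pow(Mul(-87, -139), -1)), Mul(-24038, Pow(-2854, -1))), -1))) = Add(Mul(39415, Pow(-24041, -1)), Mul(8607, Pow(Add(Mul(-16691, Pow(Mul(-87, -139), -1)), Mul(-24038, Pow(-2854, -1))), -1))) = Add(Mul(39415, Rational(-1, 24041)), Mul(8607, Pow(Add(Mul(-16691, Pow(12093, -1)), Mul(-24038, Rational(-1, 2854))), -1))) = Add(Rational(-39415, 24041), Mul(8607, Pow(Add(Mul(-16691, Rational(1, 12093)), Rational(12019, 1427)), -1))) = Add(Rational(-39415, 24041), Mul(8607, Pow(Add(Rational(-16691, 12093), Rational(12019, 1427)), -1))) = Add(Rational(-39415, 24041), Mul(8607, Pow(Rational(121527710, 17256711), -1))) = Add(Rational(-39415, 24041), Mul(8607, Rational(17256711, 121527710))) = Add(Rational(-39415, 24041), Rational(148528511577, 121527710)) = Rational(3565983932133007, 2921647676110)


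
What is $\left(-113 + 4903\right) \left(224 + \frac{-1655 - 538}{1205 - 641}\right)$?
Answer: $\frac{99107495}{94} \approx 1.0543 \cdot 10^{6}$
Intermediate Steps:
$\left(-113 + 4903\right) \left(224 + \frac{-1655 - 538}{1205 - 641}\right) = 4790 \left(224 - \frac{2193}{564}\right) = 4790 \left(224 - \frac{731}{188}\right) = 4790 \cdot \frac{41381}{188} = \frac{99107495}{94}$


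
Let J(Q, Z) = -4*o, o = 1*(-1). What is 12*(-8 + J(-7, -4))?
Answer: -48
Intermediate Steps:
o = -1
J(Q, Z) = 4 (J(Q, Z) = -4*(-1) = 4)
12*(-8 + J(-7, -4)) = 12*(-8 + 4) = 12*(-4) = -48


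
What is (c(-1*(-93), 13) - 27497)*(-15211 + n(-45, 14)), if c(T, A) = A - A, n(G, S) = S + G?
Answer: 419109274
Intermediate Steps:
n(G, S) = G + S
c(T, A) = 0
(c(-1*(-93), 13) - 27497)*(-15211 + n(-45, 14)) = (0 - 27497)*(-15211 + (-45 + 14)) = -27497*(-15211 - 31) = -27497*(-15242) = 419109274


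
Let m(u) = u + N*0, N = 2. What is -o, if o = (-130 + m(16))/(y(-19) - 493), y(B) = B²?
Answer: -19/22 ≈ -0.86364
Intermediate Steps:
m(u) = u (m(u) = u + 2*0 = u + 0 = u)
o = 19/22 (o = (-130 + 16)/((-19)² - 493) = -114/(361 - 493) = -114/(-132) = -114*(-1/132) = 19/22 ≈ 0.86364)
-o = -1*19/22 = -19/22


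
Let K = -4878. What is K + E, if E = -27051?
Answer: -31929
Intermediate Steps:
K + E = -4878 - 27051 = -31929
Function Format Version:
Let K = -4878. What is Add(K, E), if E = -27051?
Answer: -31929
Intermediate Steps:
Add(K, E) = Add(-4878, -27051) = -31929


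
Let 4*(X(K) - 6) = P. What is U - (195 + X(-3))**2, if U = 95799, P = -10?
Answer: 225587/4 ≈ 56397.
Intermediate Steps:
X(K) = 7/2 (X(K) = 6 + (1/4)*(-10) = 6 - 5/2 = 7/2)
U - (195 + X(-3))**2 = 95799 - (195 + 7/2)**2 = 95799 - (397/2)**2 = 95799 - 1*157609/4 = 95799 - 157609/4 = 225587/4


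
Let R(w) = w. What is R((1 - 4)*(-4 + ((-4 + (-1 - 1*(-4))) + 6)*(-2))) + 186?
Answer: 228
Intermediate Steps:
R((1 - 4)*(-4 + ((-4 + (-1 - 1*(-4))) + 6)*(-2))) + 186 = (1 - 4)*(-4 + ((-4 + (-1 - 1*(-4))) + 6)*(-2)) + 186 = -3*(-4 + ((-4 + (-1 + 4)) + 6)*(-2)) + 186 = -3*(-4 + ((-4 + 3) + 6)*(-2)) + 186 = -3*(-4 + (-1 + 6)*(-2)) + 186 = -3*(-4 + 5*(-2)) + 186 = -3*(-4 - 10) + 186 = -3*(-14) + 186 = 42 + 186 = 228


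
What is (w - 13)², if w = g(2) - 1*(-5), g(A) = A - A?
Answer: 64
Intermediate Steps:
g(A) = 0
w = 5 (w = 0 - 1*(-5) = 0 + 5 = 5)
(w - 13)² = (5 - 13)² = (-8)² = 64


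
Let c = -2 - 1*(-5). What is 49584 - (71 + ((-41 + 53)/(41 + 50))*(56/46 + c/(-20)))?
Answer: 518152072/10465 ≈ 49513.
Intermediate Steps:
c = 3 (c = -2 + 5 = 3)
49584 - (71 + ((-41 + 53)/(41 + 50))*(56/46 + c/(-20))) = 49584 - (71 + ((-41 + 53)/(41 + 50))*(56/46 + 3/(-20))) = 49584 - (71 + (12/91)*(56*(1/46) + 3*(-1/20))) = 49584 - (71 + (12*(1/91))*(28/23 - 3/20)) = 49584 - (71 + (12/91)*(491/460)) = 49584 - (71 + 1473/10465) = 49584 - 1*744488/10465 = 49584 - 744488/10465 = 518152072/10465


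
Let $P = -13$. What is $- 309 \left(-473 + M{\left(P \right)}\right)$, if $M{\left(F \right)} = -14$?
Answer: $150483$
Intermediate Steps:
$- 309 \left(-473 + M{\left(P \right)}\right) = - 309 \left(-473 - 14\right) = \left(-309\right) \left(-487\right) = 150483$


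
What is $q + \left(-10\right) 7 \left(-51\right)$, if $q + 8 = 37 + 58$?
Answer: $3657$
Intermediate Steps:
$q = 87$ ($q = -8 + \left(37 + 58\right) = -8 + 95 = 87$)
$q + \left(-10\right) 7 \left(-51\right) = 87 + \left(-10\right) 7 \left(-51\right) = 87 - -3570 = 87 + 3570 = 3657$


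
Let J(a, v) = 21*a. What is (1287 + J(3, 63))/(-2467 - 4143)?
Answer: -135/661 ≈ -0.20424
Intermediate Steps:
(1287 + J(3, 63))/(-2467 - 4143) = (1287 + 21*3)/(-2467 - 4143) = (1287 + 63)/(-6610) = 1350*(-1/6610) = -135/661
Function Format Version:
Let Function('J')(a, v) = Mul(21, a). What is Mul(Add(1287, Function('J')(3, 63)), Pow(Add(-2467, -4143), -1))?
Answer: Rational(-135, 661) ≈ -0.20424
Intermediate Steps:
Mul(Add(1287, Function('J')(3, 63)), Pow(Add(-2467, -4143), -1)) = Mul(Add(1287, Mul(21, 3)), Pow(Add(-2467, -4143), -1)) = Mul(Add(1287, 63), Pow(-6610, -1)) = Mul(1350, Rational(-1, 6610)) = Rational(-135, 661)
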